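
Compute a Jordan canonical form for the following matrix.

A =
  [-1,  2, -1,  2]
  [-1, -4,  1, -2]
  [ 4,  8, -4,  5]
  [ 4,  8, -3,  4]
J_1(-2) ⊕ J_3(-1)

The characteristic polynomial is
  det(x·I − A) = x^4 + 5*x^3 + 9*x^2 + 7*x + 2 = (x + 1)^3*(x + 2)

Eigenvalues and multiplicities (the geometric multiplicity of λ is n − rank(A − λI), which equals the number of Jordan blocks for λ):
  λ = -2: algebraic multiplicity = 1, geometric multiplicity = 1
  λ = -1: algebraic multiplicity = 3, geometric multiplicity = 1

Determining the block sizes for each eigenvalue:
  λ = -2: one block (gm = 1), so the single block has size am = 1 → block sizes [1]
  λ = -1: one block (gm = 1), so the single block has size am = 3 → block sizes [3]

Assembling the blocks gives a Jordan form
J =
  [-2,  0,  0,  0]
  [ 0, -1,  1,  0]
  [ 0,  0, -1,  1]
  [ 0,  0,  0, -1]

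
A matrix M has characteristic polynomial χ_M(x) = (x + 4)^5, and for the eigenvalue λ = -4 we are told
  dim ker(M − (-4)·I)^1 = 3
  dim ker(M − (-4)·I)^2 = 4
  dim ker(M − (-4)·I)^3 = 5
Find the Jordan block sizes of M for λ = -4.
Block sizes for λ = -4: [3, 1, 1]

From the dimensions of kernels of powers, the number of Jordan blocks of size at least j is d_j − d_{j−1} where d_j = dim ker(N^j) (with d_0 = 0). Computing the differences gives [3, 1, 1].
The number of blocks of size exactly k is (#blocks of size ≥ k) − (#blocks of size ≥ k + 1), so the partition is: 2 block(s) of size 1, 1 block(s) of size 3.
In nonincreasing order the block sizes are [3, 1, 1].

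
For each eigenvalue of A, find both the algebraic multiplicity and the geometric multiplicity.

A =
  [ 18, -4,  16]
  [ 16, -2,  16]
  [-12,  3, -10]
λ = 2: alg = 3, geom = 2

Step 1 — factor the characteristic polynomial to read off the algebraic multiplicities:
  χ_A(x) = (x - 2)^3

Step 2 — compute geometric multiplicities via the rank-nullity identity g(λ) = n − rank(A − λI):
  rank(A − (2)·I) = 1, so dim ker(A − (2)·I) = n − 1 = 2

Summary:
  λ = 2: algebraic multiplicity = 3, geometric multiplicity = 2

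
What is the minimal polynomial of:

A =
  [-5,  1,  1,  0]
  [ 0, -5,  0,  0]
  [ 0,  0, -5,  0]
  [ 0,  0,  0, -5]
x^2 + 10*x + 25

The characteristic polynomial is χ_A(x) = (x + 5)^4, so the eigenvalues are known. The minimal polynomial is
  m_A(x) = Π_λ (x − λ)^{k_λ}
where k_λ is the size of the *largest* Jordan block for λ (equivalently, the smallest k with (A − λI)^k v = 0 for every generalised eigenvector v of λ).

  λ = -5: largest Jordan block has size 2, contributing (x + 5)^2

So m_A(x) = (x + 5)^2 = x^2 + 10*x + 25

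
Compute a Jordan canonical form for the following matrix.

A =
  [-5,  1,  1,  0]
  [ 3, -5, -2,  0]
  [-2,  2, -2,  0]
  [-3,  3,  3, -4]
J_3(-4) ⊕ J_1(-4)

The characteristic polynomial is
  det(x·I − A) = x^4 + 16*x^3 + 96*x^2 + 256*x + 256 = (x + 4)^4

Eigenvalues and multiplicities (the geometric multiplicity of λ is n − rank(A − λI), which equals the number of Jordan blocks for λ):
  λ = -4: algebraic multiplicity = 4, geometric multiplicity = 2

Determining the block sizes for each eigenvalue:
  λ = -4: with am = 4 and gm = 2, the partition is not yet determined (e.g. several partitions of 4 into 2 parts exist). Let N = A − (-4)·I. Computing rank(N^1) = 2, rank(N^2) = 1, rank(N^3) = 0; the number of blocks of size ≥ j is rank(N^{j−1}) − rank(N^j), giving [2, 1, 1]. So we have 1 block(s) of size 3, 1 block(s) of size 1 → block sizes [3, 1]

Assembling the blocks gives a Jordan form
J =
  [-4,  1,  0,  0]
  [ 0, -4,  1,  0]
  [ 0,  0, -4,  0]
  [ 0,  0,  0, -4]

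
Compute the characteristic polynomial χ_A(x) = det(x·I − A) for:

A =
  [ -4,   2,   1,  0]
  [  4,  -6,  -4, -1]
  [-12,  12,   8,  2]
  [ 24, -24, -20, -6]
x^4 + 8*x^3 + 24*x^2 + 32*x + 16

Expanding det(x·I − A) (e.g. by cofactor expansion or by noting that A is similar to its Jordan form J, which has the same characteristic polynomial as A) gives
  χ_A(x) = x^4 + 8*x^3 + 24*x^2 + 32*x + 16
which factors as (x + 2)^4. The eigenvalues (with algebraic multiplicities) are λ = -2 with multiplicity 4.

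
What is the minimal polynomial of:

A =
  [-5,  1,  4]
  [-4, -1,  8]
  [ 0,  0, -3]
x^2 + 6*x + 9

The characteristic polynomial is χ_A(x) = (x + 3)^3, so the eigenvalues are known. The minimal polynomial is
  m_A(x) = Π_λ (x − λ)^{k_λ}
where k_λ is the size of the *largest* Jordan block for λ (equivalently, the smallest k with (A − λI)^k v = 0 for every generalised eigenvector v of λ).

  λ = -3: largest Jordan block has size 2, contributing (x + 3)^2

So m_A(x) = (x + 3)^2 = x^2 + 6*x + 9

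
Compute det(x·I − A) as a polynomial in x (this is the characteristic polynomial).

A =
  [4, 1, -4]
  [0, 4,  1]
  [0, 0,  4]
x^3 - 12*x^2 + 48*x - 64

Expanding det(x·I − A) (e.g. by cofactor expansion or by noting that A is similar to its Jordan form J, which has the same characteristic polynomial as A) gives
  χ_A(x) = x^3 - 12*x^2 + 48*x - 64
which factors as (x - 4)^3. The eigenvalues (with algebraic multiplicities) are λ = 4 with multiplicity 3.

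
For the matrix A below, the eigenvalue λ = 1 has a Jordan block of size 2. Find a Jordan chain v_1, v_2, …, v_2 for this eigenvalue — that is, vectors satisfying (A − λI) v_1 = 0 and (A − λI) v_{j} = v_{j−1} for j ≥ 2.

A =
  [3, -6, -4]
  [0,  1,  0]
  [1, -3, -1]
A Jordan chain for λ = 1 of length 2:
v_1 = (2, 0, 1)ᵀ
v_2 = (1, 0, 0)ᵀ

Let N = A − (1)·I. We want v_2 with N^2 v_2 = 0 but N^1 v_2 ≠ 0; then v_{j-1} := N · v_j for j = 2, …, 2.

Pick v_2 = (1, 0, 0)ᵀ.
Then v_1 = N · v_2 = (2, 0, 1)ᵀ.

Sanity check: (A − (1)·I) v_1 = (0, 0, 0)ᵀ = 0. ✓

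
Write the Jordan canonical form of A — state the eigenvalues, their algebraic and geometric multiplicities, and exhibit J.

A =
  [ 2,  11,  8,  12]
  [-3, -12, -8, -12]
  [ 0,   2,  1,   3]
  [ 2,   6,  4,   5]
J_2(-1) ⊕ J_2(-1)

The characteristic polynomial is
  det(x·I − A) = x^4 + 4*x^3 + 6*x^2 + 4*x + 1 = (x + 1)^4

Eigenvalues and multiplicities (the geometric multiplicity of λ is n − rank(A − λI), which equals the number of Jordan blocks for λ):
  λ = -1: algebraic multiplicity = 4, geometric multiplicity = 2

Determining the block sizes for each eigenvalue:
  λ = -1: with am = 4 and gm = 2, the partition is not yet determined (e.g. several partitions of 4 into 2 parts exist). Let N = A − (-1)·I. Computing rank(N^1) = 2, rank(N^2) = 0; the number of blocks of size ≥ j is rank(N^{j−1}) − rank(N^j), giving [2, 2]. So we have 2 block(s) of size 2 → block sizes [2, 2]

Assembling the blocks gives a Jordan form
J =
  [-1,  1,  0,  0]
  [ 0, -1,  0,  0]
  [ 0,  0, -1,  1]
  [ 0,  0,  0, -1]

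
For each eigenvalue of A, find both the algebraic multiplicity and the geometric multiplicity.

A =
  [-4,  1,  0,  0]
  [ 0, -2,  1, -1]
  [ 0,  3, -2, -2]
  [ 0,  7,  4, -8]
λ = -4: alg = 4, geom = 2

Step 1 — factor the characteristic polynomial to read off the algebraic multiplicities:
  χ_A(x) = (x + 4)^4

Step 2 — compute geometric multiplicities via the rank-nullity identity g(λ) = n − rank(A − λI):
  rank(A − (-4)·I) = 2, so dim ker(A − (-4)·I) = n − 2 = 2

Summary:
  λ = -4: algebraic multiplicity = 4, geometric multiplicity = 2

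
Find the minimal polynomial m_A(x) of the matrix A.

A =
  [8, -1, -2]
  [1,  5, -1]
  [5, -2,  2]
x^3 - 15*x^2 + 75*x - 125

The characteristic polynomial is χ_A(x) = (x - 5)^3, so the eigenvalues are known. The minimal polynomial is
  m_A(x) = Π_λ (x − λ)^{k_λ}
where k_λ is the size of the *largest* Jordan block for λ (equivalently, the smallest k with (A − λI)^k v = 0 for every generalised eigenvector v of λ).

  λ = 5: largest Jordan block has size 3, contributing (x − 5)^3

So m_A(x) = (x - 5)^3 = x^3 - 15*x^2 + 75*x - 125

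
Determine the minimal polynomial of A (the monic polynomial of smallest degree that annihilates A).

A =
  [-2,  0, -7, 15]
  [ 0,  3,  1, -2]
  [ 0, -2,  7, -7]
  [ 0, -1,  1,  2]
x^4 - 10*x^3 + 24*x^2 + 32*x - 128

The characteristic polynomial is χ_A(x) = (x - 4)^3*(x + 2), so the eigenvalues are known. The minimal polynomial is
  m_A(x) = Π_λ (x − λ)^{k_λ}
where k_λ is the size of the *largest* Jordan block for λ (equivalently, the smallest k with (A − λI)^k v = 0 for every generalised eigenvector v of λ).

  λ = -2: largest Jordan block has size 1, contributing (x + 2)
  λ = 4: largest Jordan block has size 3, contributing (x − 4)^3

So m_A(x) = (x - 4)^3*(x + 2) = x^4 - 10*x^3 + 24*x^2 + 32*x - 128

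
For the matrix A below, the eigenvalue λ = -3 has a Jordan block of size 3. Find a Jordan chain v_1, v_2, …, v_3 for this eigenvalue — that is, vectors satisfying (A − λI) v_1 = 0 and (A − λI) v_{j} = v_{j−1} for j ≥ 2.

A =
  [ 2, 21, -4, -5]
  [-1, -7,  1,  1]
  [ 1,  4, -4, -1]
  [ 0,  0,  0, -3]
A Jordan chain for λ = -3 of length 3:
v_1 = (5, -1, 1, 0)ᵀ
v_2 = (21, -4, 4, 0)ᵀ
v_3 = (0, 1, 0, 0)ᵀ

Let N = A − (-3)·I. We want v_3 with N^3 v_3 = 0 but N^2 v_3 ≠ 0; then v_{j-1} := N · v_j for j = 3, …, 2.

Pick v_3 = (0, 1, 0, 0)ᵀ.
Then v_2 = N · v_3 = (21, -4, 4, 0)ᵀ.
Then v_1 = N · v_2 = (5, -1, 1, 0)ᵀ.

Sanity check: (A − (-3)·I) v_1 = (0, 0, 0, 0)ᵀ = 0. ✓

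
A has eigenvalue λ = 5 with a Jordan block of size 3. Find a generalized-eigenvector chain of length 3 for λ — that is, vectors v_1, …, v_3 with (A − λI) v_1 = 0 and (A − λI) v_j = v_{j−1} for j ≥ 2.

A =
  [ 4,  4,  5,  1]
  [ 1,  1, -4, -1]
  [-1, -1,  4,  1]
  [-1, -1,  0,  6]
A Jordan chain for λ = 5 of length 3:
v_1 = (-1, 0, 0, -1)ᵀ
v_2 = (-1, 1, -1, -1)ᵀ
v_3 = (1, 0, 0, 0)ᵀ

Let N = A − (5)·I. We want v_3 with N^3 v_3 = 0 but N^2 v_3 ≠ 0; then v_{j-1} := N · v_j for j = 3, …, 2.

Pick v_3 = (1, 0, 0, 0)ᵀ.
Then v_2 = N · v_3 = (-1, 1, -1, -1)ᵀ.
Then v_1 = N · v_2 = (-1, 0, 0, -1)ᵀ.

Sanity check: (A − (5)·I) v_1 = (0, 0, 0, 0)ᵀ = 0. ✓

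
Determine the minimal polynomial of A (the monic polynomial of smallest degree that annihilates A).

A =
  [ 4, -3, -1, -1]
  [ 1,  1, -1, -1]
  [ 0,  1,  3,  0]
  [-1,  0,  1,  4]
x^3 - 9*x^2 + 27*x - 27

The characteristic polynomial is χ_A(x) = (x - 3)^4, so the eigenvalues are known. The minimal polynomial is
  m_A(x) = Π_λ (x − λ)^{k_λ}
where k_λ is the size of the *largest* Jordan block for λ (equivalently, the smallest k with (A − λI)^k v = 0 for every generalised eigenvector v of λ).

  λ = 3: largest Jordan block has size 3, contributing (x − 3)^3

So m_A(x) = (x - 3)^3 = x^3 - 9*x^2 + 27*x - 27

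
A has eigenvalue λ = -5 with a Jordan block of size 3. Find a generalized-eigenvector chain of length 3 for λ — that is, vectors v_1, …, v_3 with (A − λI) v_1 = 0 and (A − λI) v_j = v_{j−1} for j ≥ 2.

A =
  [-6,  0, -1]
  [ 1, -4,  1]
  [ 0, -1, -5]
A Jordan chain for λ = -5 of length 3:
v_1 = (1, 0, -1)ᵀ
v_2 = (-1, 1, 0)ᵀ
v_3 = (1, 0, 0)ᵀ

Let N = A − (-5)·I. We want v_3 with N^3 v_3 = 0 but N^2 v_3 ≠ 0; then v_{j-1} := N · v_j for j = 3, …, 2.

Pick v_3 = (1, 0, 0)ᵀ.
Then v_2 = N · v_3 = (-1, 1, 0)ᵀ.
Then v_1 = N · v_2 = (1, 0, -1)ᵀ.

Sanity check: (A − (-5)·I) v_1 = (0, 0, 0)ᵀ = 0. ✓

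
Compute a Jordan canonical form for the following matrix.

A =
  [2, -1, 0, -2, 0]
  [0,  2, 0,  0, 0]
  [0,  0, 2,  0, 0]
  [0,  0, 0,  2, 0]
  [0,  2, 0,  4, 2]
J_2(2) ⊕ J_1(2) ⊕ J_1(2) ⊕ J_1(2)

The characteristic polynomial is
  det(x·I − A) = x^5 - 10*x^4 + 40*x^3 - 80*x^2 + 80*x - 32 = (x - 2)^5

Eigenvalues and multiplicities (the geometric multiplicity of λ is n − rank(A − λI), which equals the number of Jordan blocks for λ):
  λ = 2: algebraic multiplicity = 5, geometric multiplicity = 4

Determining the block sizes for each eigenvalue:
  λ = 2: 4 blocks summing to 5 forces exactly one block of size 2 and the rest size 1 → block sizes [2, 1, 1, 1]

Assembling the blocks gives a Jordan form
J =
  [2, 1, 0, 0, 0]
  [0, 2, 0, 0, 0]
  [0, 0, 2, 0, 0]
  [0, 0, 0, 2, 0]
  [0, 0, 0, 0, 2]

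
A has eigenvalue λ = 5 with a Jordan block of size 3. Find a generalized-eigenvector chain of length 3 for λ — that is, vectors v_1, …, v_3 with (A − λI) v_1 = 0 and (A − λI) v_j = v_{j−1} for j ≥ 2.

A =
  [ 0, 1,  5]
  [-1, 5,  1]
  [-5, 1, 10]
A Jordan chain for λ = 5 of length 3:
v_1 = (-1, 0, -1)ᵀ
v_2 = (-5, -1, -5)ᵀ
v_3 = (1, 0, 0)ᵀ

Let N = A − (5)·I. We want v_3 with N^3 v_3 = 0 but N^2 v_3 ≠ 0; then v_{j-1} := N · v_j for j = 3, …, 2.

Pick v_3 = (1, 0, 0)ᵀ.
Then v_2 = N · v_3 = (-5, -1, -5)ᵀ.
Then v_1 = N · v_2 = (-1, 0, -1)ᵀ.

Sanity check: (A − (5)·I) v_1 = (0, 0, 0)ᵀ = 0. ✓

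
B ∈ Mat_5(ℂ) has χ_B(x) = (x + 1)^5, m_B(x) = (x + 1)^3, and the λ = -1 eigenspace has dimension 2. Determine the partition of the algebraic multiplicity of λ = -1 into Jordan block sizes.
Block sizes for λ = -1: [3, 2]

Step 1 — from the characteristic polynomial, algebraic multiplicity of λ = -1 is 5. From dim ker(B − (-1)·I) = 2, there are exactly 2 Jordan blocks for λ = -1.
Step 2 — from the minimal polynomial, the factor (x + 1)^3 tells us the largest block for λ = -1 has size 3.
Step 3 — with total size 5, 2 blocks, and largest block 3, the block sizes (in nonincreasing order) are [3, 2].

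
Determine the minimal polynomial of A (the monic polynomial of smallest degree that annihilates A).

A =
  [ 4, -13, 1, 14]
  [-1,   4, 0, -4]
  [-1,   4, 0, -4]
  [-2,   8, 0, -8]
x^3

The characteristic polynomial is χ_A(x) = x^4, so the eigenvalues are known. The minimal polynomial is
  m_A(x) = Π_λ (x − λ)^{k_λ}
where k_λ is the size of the *largest* Jordan block for λ (equivalently, the smallest k with (A − λI)^k v = 0 for every generalised eigenvector v of λ).

  λ = 0: largest Jordan block has size 3, contributing (x − 0)^3

So m_A(x) = x^3 = x^3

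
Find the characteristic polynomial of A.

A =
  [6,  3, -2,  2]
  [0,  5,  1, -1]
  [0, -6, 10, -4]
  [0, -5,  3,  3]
x^4 - 24*x^3 + 216*x^2 - 864*x + 1296

Expanding det(x·I − A) (e.g. by cofactor expansion or by noting that A is similar to its Jordan form J, which has the same characteristic polynomial as A) gives
  χ_A(x) = x^4 - 24*x^3 + 216*x^2 - 864*x + 1296
which factors as (x - 6)^4. The eigenvalues (with algebraic multiplicities) are λ = 6 with multiplicity 4.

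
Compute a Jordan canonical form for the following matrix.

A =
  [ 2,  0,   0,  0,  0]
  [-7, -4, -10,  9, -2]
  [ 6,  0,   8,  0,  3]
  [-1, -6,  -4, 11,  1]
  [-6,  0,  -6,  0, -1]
J_1(2) ⊕ J_1(2) ⊕ J_1(2) ⊕ J_2(5)

The characteristic polynomial is
  det(x·I − A) = x^5 - 16*x^4 + 97*x^3 - 278*x^2 + 380*x - 200 = (x - 5)^2*(x - 2)^3

Eigenvalues and multiplicities (the geometric multiplicity of λ is n − rank(A − λI), which equals the number of Jordan blocks for λ):
  λ = 2: algebraic multiplicity = 3, geometric multiplicity = 3
  λ = 5: algebraic multiplicity = 2, geometric multiplicity = 1

Determining the block sizes for each eigenvalue:
  λ = 2: gm = am = 3, so every block has size 1 → block sizes [1, 1, 1]
  λ = 5: one block (gm = 1), so the single block has size am = 2 → block sizes [2]

Assembling the blocks gives a Jordan form
J =
  [2, 0, 0, 0, 0]
  [0, 2, 0, 0, 0]
  [0, 0, 2, 0, 0]
  [0, 0, 0, 5, 1]
  [0, 0, 0, 0, 5]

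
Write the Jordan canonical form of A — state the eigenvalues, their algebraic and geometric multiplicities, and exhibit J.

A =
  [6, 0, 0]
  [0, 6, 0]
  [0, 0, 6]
J_1(6) ⊕ J_1(6) ⊕ J_1(6)

The characteristic polynomial is
  det(x·I − A) = x^3 - 18*x^2 + 108*x - 216 = (x - 6)^3

Eigenvalues and multiplicities (the geometric multiplicity of λ is n − rank(A − λI), which equals the number of Jordan blocks for λ):
  λ = 6: algebraic multiplicity = 3, geometric multiplicity = 3

Determining the block sizes for each eigenvalue:
  λ = 6: gm = am = 3, so every block has size 1 → block sizes [1, 1, 1]

Assembling the blocks gives a Jordan form
J =
  [6, 0, 0]
  [0, 6, 0]
  [0, 0, 6]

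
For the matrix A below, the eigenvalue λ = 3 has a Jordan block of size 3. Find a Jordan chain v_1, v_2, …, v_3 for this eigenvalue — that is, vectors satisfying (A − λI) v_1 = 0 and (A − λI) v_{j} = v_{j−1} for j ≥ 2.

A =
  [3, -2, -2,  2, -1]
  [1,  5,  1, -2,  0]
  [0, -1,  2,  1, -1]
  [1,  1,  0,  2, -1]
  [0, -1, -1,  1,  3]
A Jordan chain for λ = 3 of length 3:
v_1 = (1, -1, 1, 0, 0)ᵀ
v_2 = (-2, 2, -1, 1, -1)ᵀ
v_3 = (0, 1, 0, 0, 0)ᵀ

Let N = A − (3)·I. We want v_3 with N^3 v_3 = 0 but N^2 v_3 ≠ 0; then v_{j-1} := N · v_j for j = 3, …, 2.

Pick v_3 = (0, 1, 0, 0, 0)ᵀ.
Then v_2 = N · v_3 = (-2, 2, -1, 1, -1)ᵀ.
Then v_1 = N · v_2 = (1, -1, 1, 0, 0)ᵀ.

Sanity check: (A − (3)·I) v_1 = (0, 0, 0, 0, 0)ᵀ = 0. ✓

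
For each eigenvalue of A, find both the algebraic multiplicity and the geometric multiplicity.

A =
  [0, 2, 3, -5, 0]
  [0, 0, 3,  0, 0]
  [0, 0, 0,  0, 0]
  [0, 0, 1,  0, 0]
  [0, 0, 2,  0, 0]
λ = 0: alg = 5, geom = 3

Step 1 — factor the characteristic polynomial to read off the algebraic multiplicities:
  χ_A(x) = x^5

Step 2 — compute geometric multiplicities via the rank-nullity identity g(λ) = n − rank(A − λI):
  rank(A − (0)·I) = 2, so dim ker(A − (0)·I) = n − 2 = 3

Summary:
  λ = 0: algebraic multiplicity = 5, geometric multiplicity = 3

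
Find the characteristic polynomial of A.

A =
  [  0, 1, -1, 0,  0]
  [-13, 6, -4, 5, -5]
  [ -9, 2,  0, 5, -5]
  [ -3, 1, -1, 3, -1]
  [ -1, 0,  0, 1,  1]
x^5 - 10*x^4 + 40*x^3 - 80*x^2 + 80*x - 32

Expanding det(x·I − A) (e.g. by cofactor expansion or by noting that A is similar to its Jordan form J, which has the same characteristic polynomial as A) gives
  χ_A(x) = x^5 - 10*x^4 + 40*x^3 - 80*x^2 + 80*x - 32
which factors as (x - 2)^5. The eigenvalues (with algebraic multiplicities) are λ = 2 with multiplicity 5.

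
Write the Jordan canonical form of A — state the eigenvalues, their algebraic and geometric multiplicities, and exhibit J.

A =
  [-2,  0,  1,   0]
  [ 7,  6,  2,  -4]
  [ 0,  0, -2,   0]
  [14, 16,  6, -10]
J_3(-2) ⊕ J_1(-2)

The characteristic polynomial is
  det(x·I − A) = x^4 + 8*x^3 + 24*x^2 + 32*x + 16 = (x + 2)^4

Eigenvalues and multiplicities (the geometric multiplicity of λ is n − rank(A − λI), which equals the number of Jordan blocks for λ):
  λ = -2: algebraic multiplicity = 4, geometric multiplicity = 2

Determining the block sizes for each eigenvalue:
  λ = -2: with am = 4 and gm = 2, the partition is not yet determined (e.g. several partitions of 4 into 2 parts exist). Let N = A − (-2)·I. Computing rank(N^1) = 2, rank(N^2) = 1, rank(N^3) = 0; the number of blocks of size ≥ j is rank(N^{j−1}) − rank(N^j), giving [2, 1, 1]. So we have 1 block(s) of size 3, 1 block(s) of size 1 → block sizes [3, 1]

Assembling the blocks gives a Jordan form
J =
  [-2,  1,  0,  0]
  [ 0, -2,  1,  0]
  [ 0,  0, -2,  0]
  [ 0,  0,  0, -2]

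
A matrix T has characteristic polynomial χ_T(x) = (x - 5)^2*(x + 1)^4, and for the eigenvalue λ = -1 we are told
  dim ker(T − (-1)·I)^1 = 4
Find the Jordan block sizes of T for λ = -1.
Block sizes for λ = -1: [1, 1, 1, 1]

From the dimensions of kernels of powers, the number of Jordan blocks of size at least j is d_j − d_{j−1} where d_j = dim ker(N^j) (with d_0 = 0). Computing the differences gives [4].
The number of blocks of size exactly k is (#blocks of size ≥ k) − (#blocks of size ≥ k + 1), so the partition is: 4 block(s) of size 1.
In nonincreasing order the block sizes are [1, 1, 1, 1].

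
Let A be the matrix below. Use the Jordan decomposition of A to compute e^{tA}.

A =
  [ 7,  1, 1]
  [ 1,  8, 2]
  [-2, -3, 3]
e^{tA} =
  [t*exp(6*t) + exp(6*t), t*exp(6*t), t*exp(6*t)]
  [-t^2*exp(6*t)/2 + t*exp(6*t), -t^2*exp(6*t)/2 + 2*t*exp(6*t) + exp(6*t), -t^2*exp(6*t)/2 + 2*t*exp(6*t)]
  [t^2*exp(6*t)/2 - 2*t*exp(6*t), t^2*exp(6*t)/2 - 3*t*exp(6*t), t^2*exp(6*t)/2 - 3*t*exp(6*t) + exp(6*t)]

Strategy: write A = P · J · P⁻¹ where J is a Jordan canonical form, so e^{tA} = P · e^{tJ} · P⁻¹, and e^{tJ} can be computed block-by-block.

A has Jordan form
J =
  [6, 1, 0]
  [0, 6, 1]
  [0, 0, 6]
(up to reordering of blocks).

Per-block formulas:
  For a 3×3 Jordan block J_3(6): exp(t · J_3(6)) = e^(6t)·(I + t·N + (t^2/2)·N^2), where N is the 3×3 nilpotent shift.

After assembling e^{tJ} and conjugating by P, we get:

e^{tA} =
  [t*exp(6*t) + exp(6*t), t*exp(6*t), t*exp(6*t)]
  [-t^2*exp(6*t)/2 + t*exp(6*t), -t^2*exp(6*t)/2 + 2*t*exp(6*t) + exp(6*t), -t^2*exp(6*t)/2 + 2*t*exp(6*t)]
  [t^2*exp(6*t)/2 - 2*t*exp(6*t), t^2*exp(6*t)/2 - 3*t*exp(6*t), t^2*exp(6*t)/2 - 3*t*exp(6*t) + exp(6*t)]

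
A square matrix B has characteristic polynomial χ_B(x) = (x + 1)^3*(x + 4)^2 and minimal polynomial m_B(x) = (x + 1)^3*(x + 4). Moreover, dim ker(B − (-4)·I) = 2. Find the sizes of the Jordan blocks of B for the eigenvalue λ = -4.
Block sizes for λ = -4: [1, 1]

Step 1 — from the characteristic polynomial, algebraic multiplicity of λ = -4 is 2. From dim ker(B − (-4)·I) = 2, there are exactly 2 Jordan blocks for λ = -4.
Step 2 — from the minimal polynomial, the factor (x + 4) tells us the largest block for λ = -4 has size 1.
Step 3 — with total size 2, 2 blocks, and largest block 1, the block sizes (in nonincreasing order) are [1, 1].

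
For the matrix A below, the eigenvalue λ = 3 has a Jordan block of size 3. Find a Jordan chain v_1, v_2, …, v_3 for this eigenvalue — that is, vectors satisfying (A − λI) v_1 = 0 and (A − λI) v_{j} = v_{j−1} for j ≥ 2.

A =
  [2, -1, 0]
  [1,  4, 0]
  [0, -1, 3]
A Jordan chain for λ = 3 of length 3:
v_1 = (0, 0, -1)ᵀ
v_2 = (-1, 1, 0)ᵀ
v_3 = (1, 0, 0)ᵀ

Let N = A − (3)·I. We want v_3 with N^3 v_3 = 0 but N^2 v_3 ≠ 0; then v_{j-1} := N · v_j for j = 3, …, 2.

Pick v_3 = (1, 0, 0)ᵀ.
Then v_2 = N · v_3 = (-1, 1, 0)ᵀ.
Then v_1 = N · v_2 = (0, 0, -1)ᵀ.

Sanity check: (A − (3)·I) v_1 = (0, 0, 0)ᵀ = 0. ✓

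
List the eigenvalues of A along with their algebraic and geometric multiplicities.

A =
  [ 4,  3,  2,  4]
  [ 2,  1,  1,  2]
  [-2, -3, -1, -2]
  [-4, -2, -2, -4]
λ = 0: alg = 4, geom = 2

Step 1 — factor the characteristic polynomial to read off the algebraic multiplicities:
  χ_A(x) = x^4

Step 2 — compute geometric multiplicities via the rank-nullity identity g(λ) = n − rank(A − λI):
  rank(A − (0)·I) = 2, so dim ker(A − (0)·I) = n − 2 = 2

Summary:
  λ = 0: algebraic multiplicity = 4, geometric multiplicity = 2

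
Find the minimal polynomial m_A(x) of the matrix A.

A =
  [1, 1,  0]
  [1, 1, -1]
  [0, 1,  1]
x^3 - 3*x^2 + 3*x - 1

The characteristic polynomial is χ_A(x) = (x - 1)^3, so the eigenvalues are known. The minimal polynomial is
  m_A(x) = Π_λ (x − λ)^{k_λ}
where k_λ is the size of the *largest* Jordan block for λ (equivalently, the smallest k with (A − λI)^k v = 0 for every generalised eigenvector v of λ).

  λ = 1: largest Jordan block has size 3, contributing (x − 1)^3

So m_A(x) = (x - 1)^3 = x^3 - 3*x^2 + 3*x - 1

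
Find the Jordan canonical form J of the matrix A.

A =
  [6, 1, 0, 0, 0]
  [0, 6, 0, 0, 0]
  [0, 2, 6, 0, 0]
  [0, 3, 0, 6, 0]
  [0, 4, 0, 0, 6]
J_2(6) ⊕ J_1(6) ⊕ J_1(6) ⊕ J_1(6)

The characteristic polynomial is
  det(x·I − A) = x^5 - 30*x^4 + 360*x^3 - 2160*x^2 + 6480*x - 7776 = (x - 6)^5

Eigenvalues and multiplicities (the geometric multiplicity of λ is n − rank(A − λI), which equals the number of Jordan blocks for λ):
  λ = 6: algebraic multiplicity = 5, geometric multiplicity = 4

Determining the block sizes for each eigenvalue:
  λ = 6: 4 blocks summing to 5 forces exactly one block of size 2 and the rest size 1 → block sizes [2, 1, 1, 1]

Assembling the blocks gives a Jordan form
J =
  [6, 1, 0, 0, 0]
  [0, 6, 0, 0, 0]
  [0, 0, 6, 0, 0]
  [0, 0, 0, 6, 0]
  [0, 0, 0, 0, 6]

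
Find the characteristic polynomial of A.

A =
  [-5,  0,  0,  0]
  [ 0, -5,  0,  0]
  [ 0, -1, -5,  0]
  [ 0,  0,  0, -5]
x^4 + 20*x^3 + 150*x^2 + 500*x + 625

Expanding det(x·I − A) (e.g. by cofactor expansion or by noting that A is similar to its Jordan form J, which has the same characteristic polynomial as A) gives
  χ_A(x) = x^4 + 20*x^3 + 150*x^2 + 500*x + 625
which factors as (x + 5)^4. The eigenvalues (with algebraic multiplicities) are λ = -5 with multiplicity 4.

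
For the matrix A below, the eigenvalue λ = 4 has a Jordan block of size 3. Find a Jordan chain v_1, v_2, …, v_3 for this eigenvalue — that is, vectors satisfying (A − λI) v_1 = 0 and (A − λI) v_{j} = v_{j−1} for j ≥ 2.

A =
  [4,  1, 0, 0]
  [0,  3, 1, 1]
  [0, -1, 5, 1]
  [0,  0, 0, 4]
A Jordan chain for λ = 4 of length 3:
v_1 = (-1, 0, 0, 0)ᵀ
v_2 = (1, -1, -1, 0)ᵀ
v_3 = (0, 1, 0, 0)ᵀ

Let N = A − (4)·I. We want v_3 with N^3 v_3 = 0 but N^2 v_3 ≠ 0; then v_{j-1} := N · v_j for j = 3, …, 2.

Pick v_3 = (0, 1, 0, 0)ᵀ.
Then v_2 = N · v_3 = (1, -1, -1, 0)ᵀ.
Then v_1 = N · v_2 = (-1, 0, 0, 0)ᵀ.

Sanity check: (A − (4)·I) v_1 = (0, 0, 0, 0)ᵀ = 0. ✓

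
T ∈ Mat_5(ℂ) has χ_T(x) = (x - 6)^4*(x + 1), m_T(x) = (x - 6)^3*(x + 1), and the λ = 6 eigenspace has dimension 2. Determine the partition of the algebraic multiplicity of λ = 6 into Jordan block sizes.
Block sizes for λ = 6: [3, 1]

Step 1 — from the characteristic polynomial, algebraic multiplicity of λ = 6 is 4. From dim ker(T − (6)·I) = 2, there are exactly 2 Jordan blocks for λ = 6.
Step 2 — from the minimal polynomial, the factor (x − 6)^3 tells us the largest block for λ = 6 has size 3.
Step 3 — with total size 4, 2 blocks, and largest block 3, the block sizes (in nonincreasing order) are [3, 1].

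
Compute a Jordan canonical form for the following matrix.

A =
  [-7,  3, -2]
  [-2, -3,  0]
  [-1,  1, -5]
J_3(-5)

The characteristic polynomial is
  det(x·I − A) = x^3 + 15*x^2 + 75*x + 125 = (x + 5)^3

Eigenvalues and multiplicities (the geometric multiplicity of λ is n − rank(A − λI), which equals the number of Jordan blocks for λ):
  λ = -5: algebraic multiplicity = 3, geometric multiplicity = 1

Determining the block sizes for each eigenvalue:
  λ = -5: one block (gm = 1), so the single block has size am = 3 → block sizes [3]

Assembling the blocks gives a Jordan form
J =
  [-5,  1,  0]
  [ 0, -5,  1]
  [ 0,  0, -5]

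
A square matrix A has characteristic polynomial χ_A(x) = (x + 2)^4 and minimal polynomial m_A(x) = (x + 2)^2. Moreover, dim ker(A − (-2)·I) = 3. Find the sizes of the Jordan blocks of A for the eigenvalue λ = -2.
Block sizes for λ = -2: [2, 1, 1]

Step 1 — from the characteristic polynomial, algebraic multiplicity of λ = -2 is 4. From dim ker(A − (-2)·I) = 3, there are exactly 3 Jordan blocks for λ = -2.
Step 2 — from the minimal polynomial, the factor (x + 2)^2 tells us the largest block for λ = -2 has size 2.
Step 3 — with total size 4, 3 blocks, and largest block 2, the block sizes (in nonincreasing order) are [2, 1, 1].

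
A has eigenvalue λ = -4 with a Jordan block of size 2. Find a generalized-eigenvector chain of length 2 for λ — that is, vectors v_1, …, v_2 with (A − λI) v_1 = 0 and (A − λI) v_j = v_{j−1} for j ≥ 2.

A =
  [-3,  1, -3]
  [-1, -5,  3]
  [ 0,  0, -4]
A Jordan chain for λ = -4 of length 2:
v_1 = (1, -1, 0)ᵀ
v_2 = (1, 0, 0)ᵀ

Let N = A − (-4)·I. We want v_2 with N^2 v_2 = 0 but N^1 v_2 ≠ 0; then v_{j-1} := N · v_j for j = 2, …, 2.

Pick v_2 = (1, 0, 0)ᵀ.
Then v_1 = N · v_2 = (1, -1, 0)ᵀ.

Sanity check: (A − (-4)·I) v_1 = (0, 0, 0)ᵀ = 0. ✓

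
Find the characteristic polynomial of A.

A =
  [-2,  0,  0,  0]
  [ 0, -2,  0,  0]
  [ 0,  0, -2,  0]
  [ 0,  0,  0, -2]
x^4 + 8*x^3 + 24*x^2 + 32*x + 16

Expanding det(x·I − A) (e.g. by cofactor expansion or by noting that A is similar to its Jordan form J, which has the same characteristic polynomial as A) gives
  χ_A(x) = x^4 + 8*x^3 + 24*x^2 + 32*x + 16
which factors as (x + 2)^4. The eigenvalues (with algebraic multiplicities) are λ = -2 with multiplicity 4.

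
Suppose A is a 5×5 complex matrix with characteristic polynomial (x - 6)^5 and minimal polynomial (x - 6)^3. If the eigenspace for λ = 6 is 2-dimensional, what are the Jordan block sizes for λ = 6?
Block sizes for λ = 6: [3, 2]

Step 1 — from the characteristic polynomial, algebraic multiplicity of λ = 6 is 5. From dim ker(A − (6)·I) = 2, there are exactly 2 Jordan blocks for λ = 6.
Step 2 — from the minimal polynomial, the factor (x − 6)^3 tells us the largest block for λ = 6 has size 3.
Step 3 — with total size 5, 2 blocks, and largest block 3, the block sizes (in nonincreasing order) are [3, 2].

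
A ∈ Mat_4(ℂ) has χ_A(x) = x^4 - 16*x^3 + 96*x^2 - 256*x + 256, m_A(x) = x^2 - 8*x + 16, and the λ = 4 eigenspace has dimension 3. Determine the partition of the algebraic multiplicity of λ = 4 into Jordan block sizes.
Block sizes for λ = 4: [2, 1, 1]

Step 1 — from the characteristic polynomial, algebraic multiplicity of λ = 4 is 4. From dim ker(A − (4)·I) = 3, there are exactly 3 Jordan blocks for λ = 4.
Step 2 — from the minimal polynomial, the factor (x − 4)^2 tells us the largest block for λ = 4 has size 2.
Step 3 — with total size 4, 3 blocks, and largest block 2, the block sizes (in nonincreasing order) are [2, 1, 1].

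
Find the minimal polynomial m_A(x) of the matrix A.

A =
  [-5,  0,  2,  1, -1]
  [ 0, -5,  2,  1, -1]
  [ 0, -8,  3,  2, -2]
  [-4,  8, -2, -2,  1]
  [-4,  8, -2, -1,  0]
x^3 + 7*x^2 + 11*x + 5

The characteristic polynomial is χ_A(x) = (x + 1)^4*(x + 5), so the eigenvalues are known. The minimal polynomial is
  m_A(x) = Π_λ (x − λ)^{k_λ}
where k_λ is the size of the *largest* Jordan block for λ (equivalently, the smallest k with (A − λI)^k v = 0 for every generalised eigenvector v of λ).

  λ = -5: largest Jordan block has size 1, contributing (x + 5)
  λ = -1: largest Jordan block has size 2, contributing (x + 1)^2

So m_A(x) = (x + 1)^2*(x + 5) = x^3 + 7*x^2 + 11*x + 5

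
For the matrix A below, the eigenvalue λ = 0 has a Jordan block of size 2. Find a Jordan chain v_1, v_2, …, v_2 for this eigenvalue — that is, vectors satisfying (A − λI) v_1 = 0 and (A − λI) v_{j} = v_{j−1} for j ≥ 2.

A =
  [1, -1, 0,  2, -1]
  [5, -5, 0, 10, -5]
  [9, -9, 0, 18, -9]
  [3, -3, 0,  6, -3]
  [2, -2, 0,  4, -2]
A Jordan chain for λ = 0 of length 2:
v_1 = (1, 5, 9, 3, 2)ᵀ
v_2 = (1, 0, 0, 0, 0)ᵀ

Let N = A − (0)·I. We want v_2 with N^2 v_2 = 0 but N^1 v_2 ≠ 0; then v_{j-1} := N · v_j for j = 2, …, 2.

Pick v_2 = (1, 0, 0, 0, 0)ᵀ.
Then v_1 = N · v_2 = (1, 5, 9, 3, 2)ᵀ.

Sanity check: (A − (0)·I) v_1 = (0, 0, 0, 0, 0)ᵀ = 0. ✓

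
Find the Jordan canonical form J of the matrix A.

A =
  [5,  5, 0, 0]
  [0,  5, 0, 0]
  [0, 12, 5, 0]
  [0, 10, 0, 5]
J_2(5) ⊕ J_1(5) ⊕ J_1(5)

The characteristic polynomial is
  det(x·I − A) = x^4 - 20*x^3 + 150*x^2 - 500*x + 625 = (x - 5)^4

Eigenvalues and multiplicities (the geometric multiplicity of λ is n − rank(A − λI), which equals the number of Jordan blocks for λ):
  λ = 5: algebraic multiplicity = 4, geometric multiplicity = 3

Determining the block sizes for each eigenvalue:
  λ = 5: 3 blocks summing to 4 forces exactly one block of size 2 and the rest size 1 → block sizes [2, 1, 1]

Assembling the blocks gives a Jordan form
J =
  [5, 1, 0, 0]
  [0, 5, 0, 0]
  [0, 0, 5, 0]
  [0, 0, 0, 5]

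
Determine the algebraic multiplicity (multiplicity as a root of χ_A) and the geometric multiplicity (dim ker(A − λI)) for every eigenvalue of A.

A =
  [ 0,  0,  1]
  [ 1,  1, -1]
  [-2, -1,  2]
λ = 1: alg = 3, geom = 1

Step 1 — factor the characteristic polynomial to read off the algebraic multiplicities:
  χ_A(x) = (x - 1)^3

Step 2 — compute geometric multiplicities via the rank-nullity identity g(λ) = n − rank(A − λI):
  rank(A − (1)·I) = 2, so dim ker(A − (1)·I) = n − 2 = 1

Summary:
  λ = 1: algebraic multiplicity = 3, geometric multiplicity = 1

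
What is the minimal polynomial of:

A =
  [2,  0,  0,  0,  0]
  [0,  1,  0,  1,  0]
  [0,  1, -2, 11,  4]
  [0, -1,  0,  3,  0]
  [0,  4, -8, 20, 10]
x^3 - 10*x^2 + 28*x - 24

The characteristic polynomial is χ_A(x) = (x - 6)*(x - 2)^4, so the eigenvalues are known. The minimal polynomial is
  m_A(x) = Π_λ (x − λ)^{k_λ}
where k_λ is the size of the *largest* Jordan block for λ (equivalently, the smallest k with (A − λI)^k v = 0 for every generalised eigenvector v of λ).

  λ = 2: largest Jordan block has size 2, contributing (x − 2)^2
  λ = 6: largest Jordan block has size 1, contributing (x − 6)

So m_A(x) = (x - 6)*(x - 2)^2 = x^3 - 10*x^2 + 28*x - 24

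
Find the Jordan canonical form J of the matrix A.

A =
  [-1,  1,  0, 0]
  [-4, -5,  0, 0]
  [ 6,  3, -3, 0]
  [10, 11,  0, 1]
J_2(-3) ⊕ J_1(-3) ⊕ J_1(1)

The characteristic polynomial is
  det(x·I − A) = x^4 + 8*x^3 + 18*x^2 - 27 = (x - 1)*(x + 3)^3

Eigenvalues and multiplicities (the geometric multiplicity of λ is n − rank(A − λI), which equals the number of Jordan blocks for λ):
  λ = -3: algebraic multiplicity = 3, geometric multiplicity = 2
  λ = 1: algebraic multiplicity = 1, geometric multiplicity = 1

Determining the block sizes for each eigenvalue:
  λ = -3: 2 blocks summing to 3 forces exactly one block of size 2 and the rest size 1 → block sizes [2, 1]
  λ = 1: one block (gm = 1), so the single block has size am = 1 → block sizes [1]

Assembling the blocks gives a Jordan form
J =
  [-3,  1,  0, 0]
  [ 0, -3,  0, 0]
  [ 0,  0, -3, 0]
  [ 0,  0,  0, 1]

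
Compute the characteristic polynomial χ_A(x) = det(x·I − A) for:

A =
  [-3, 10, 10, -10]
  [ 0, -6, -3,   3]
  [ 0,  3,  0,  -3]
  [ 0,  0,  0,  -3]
x^4 + 12*x^3 + 54*x^2 + 108*x + 81

Expanding det(x·I − A) (e.g. by cofactor expansion or by noting that A is similar to its Jordan form J, which has the same characteristic polynomial as A) gives
  χ_A(x) = x^4 + 12*x^3 + 54*x^2 + 108*x + 81
which factors as (x + 3)^4. The eigenvalues (with algebraic multiplicities) are λ = -3 with multiplicity 4.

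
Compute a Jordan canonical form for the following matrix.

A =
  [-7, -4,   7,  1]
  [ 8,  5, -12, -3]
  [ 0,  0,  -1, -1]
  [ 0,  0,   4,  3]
J_1(-3) ⊕ J_3(1)

The characteristic polynomial is
  det(x·I − A) = x^4 - 6*x^2 + 8*x - 3 = (x - 1)^3*(x + 3)

Eigenvalues and multiplicities (the geometric multiplicity of λ is n − rank(A − λI), which equals the number of Jordan blocks for λ):
  λ = -3: algebraic multiplicity = 1, geometric multiplicity = 1
  λ = 1: algebraic multiplicity = 3, geometric multiplicity = 1

Determining the block sizes for each eigenvalue:
  λ = -3: one block (gm = 1), so the single block has size am = 1 → block sizes [1]
  λ = 1: one block (gm = 1), so the single block has size am = 3 → block sizes [3]

Assembling the blocks gives a Jordan form
J =
  [-3, 0, 0, 0]
  [ 0, 1, 1, 0]
  [ 0, 0, 1, 1]
  [ 0, 0, 0, 1]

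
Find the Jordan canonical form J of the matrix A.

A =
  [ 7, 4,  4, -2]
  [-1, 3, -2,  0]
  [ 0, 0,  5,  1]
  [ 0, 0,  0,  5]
J_2(5) ⊕ J_2(5)

The characteristic polynomial is
  det(x·I − A) = x^4 - 20*x^3 + 150*x^2 - 500*x + 625 = (x - 5)^4

Eigenvalues and multiplicities (the geometric multiplicity of λ is n − rank(A − λI), which equals the number of Jordan blocks for λ):
  λ = 5: algebraic multiplicity = 4, geometric multiplicity = 2

Determining the block sizes for each eigenvalue:
  λ = 5: with am = 4 and gm = 2, the partition is not yet determined (e.g. several partitions of 4 into 2 parts exist). Let N = A − (5)·I. Computing rank(N^1) = 2, rank(N^2) = 0; the number of blocks of size ≥ j is rank(N^{j−1}) − rank(N^j), giving [2, 2]. So we have 2 block(s) of size 2 → block sizes [2, 2]

Assembling the blocks gives a Jordan form
J =
  [5, 1, 0, 0]
  [0, 5, 0, 0]
  [0, 0, 5, 1]
  [0, 0, 0, 5]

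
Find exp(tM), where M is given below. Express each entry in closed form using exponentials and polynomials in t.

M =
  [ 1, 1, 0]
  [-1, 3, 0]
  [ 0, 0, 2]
e^{tM} =
  [-t*exp(2*t) + exp(2*t), t*exp(2*t), 0]
  [-t*exp(2*t), t*exp(2*t) + exp(2*t), 0]
  [0, 0, exp(2*t)]

Strategy: write M = P · J · P⁻¹ where J is a Jordan canonical form, so e^{tM} = P · e^{tJ} · P⁻¹, and e^{tJ} can be computed block-by-block.

M has Jordan form
J =
  [2, 1, 0]
  [0, 2, 0]
  [0, 0, 2]
(up to reordering of blocks).

Per-block formulas:
  For a 1×1 block at λ = 2: exp(t · [2]) = [e^(2t)].
  For a 2×2 Jordan block J_2(2): exp(t · J_2(2)) = e^(2t)·(I + t·N), where N is the 2×2 nilpotent shift.

After assembling e^{tJ} and conjugating by P, we get:

e^{tM} =
  [-t*exp(2*t) + exp(2*t), t*exp(2*t), 0]
  [-t*exp(2*t), t*exp(2*t) + exp(2*t), 0]
  [0, 0, exp(2*t)]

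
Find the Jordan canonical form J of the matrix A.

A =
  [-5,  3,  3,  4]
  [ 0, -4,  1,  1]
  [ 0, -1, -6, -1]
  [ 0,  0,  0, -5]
J_2(-5) ⊕ J_2(-5)

The characteristic polynomial is
  det(x·I − A) = x^4 + 20*x^3 + 150*x^2 + 500*x + 625 = (x + 5)^4

Eigenvalues and multiplicities (the geometric multiplicity of λ is n − rank(A − λI), which equals the number of Jordan blocks for λ):
  λ = -5: algebraic multiplicity = 4, geometric multiplicity = 2

Determining the block sizes for each eigenvalue:
  λ = -5: with am = 4 and gm = 2, the partition is not yet determined (e.g. several partitions of 4 into 2 parts exist). Let N = A − (-5)·I. Computing rank(N^1) = 2, rank(N^2) = 0; the number of blocks of size ≥ j is rank(N^{j−1}) − rank(N^j), giving [2, 2]. So we have 2 block(s) of size 2 → block sizes [2, 2]

Assembling the blocks gives a Jordan form
J =
  [-5,  1,  0,  0]
  [ 0, -5,  0,  0]
  [ 0,  0, -5,  1]
  [ 0,  0,  0, -5]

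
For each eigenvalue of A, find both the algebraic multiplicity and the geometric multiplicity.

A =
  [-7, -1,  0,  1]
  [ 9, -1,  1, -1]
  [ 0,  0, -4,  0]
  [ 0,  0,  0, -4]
λ = -4: alg = 4, geom = 2

Step 1 — factor the characteristic polynomial to read off the algebraic multiplicities:
  χ_A(x) = (x + 4)^4

Step 2 — compute geometric multiplicities via the rank-nullity identity g(λ) = n − rank(A − λI):
  rank(A − (-4)·I) = 2, so dim ker(A − (-4)·I) = n − 2 = 2

Summary:
  λ = -4: algebraic multiplicity = 4, geometric multiplicity = 2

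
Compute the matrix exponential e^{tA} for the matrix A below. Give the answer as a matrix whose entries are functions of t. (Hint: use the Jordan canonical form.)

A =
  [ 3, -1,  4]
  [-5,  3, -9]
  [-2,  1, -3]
e^{tA} =
  [t^2*exp(t)/2 + 2*t*exp(t) + exp(t), -t*exp(t), t^2*exp(t)/2 + 4*t*exp(t)]
  [-t^2*exp(t) - 5*t*exp(t), 2*t*exp(t) + exp(t), -t^2*exp(t) - 9*t*exp(t)]
  [-t^2*exp(t)/2 - 2*t*exp(t), t*exp(t), -t^2*exp(t)/2 - 4*t*exp(t) + exp(t)]

Strategy: write A = P · J · P⁻¹ where J is a Jordan canonical form, so e^{tA} = P · e^{tJ} · P⁻¹, and e^{tJ} can be computed block-by-block.

A has Jordan form
J =
  [1, 1, 0]
  [0, 1, 1]
  [0, 0, 1]
(up to reordering of blocks).

Per-block formulas:
  For a 3×3 Jordan block J_3(1): exp(t · J_3(1)) = e^(1t)·(I + t·N + (t^2/2)·N^2), where N is the 3×3 nilpotent shift.

After assembling e^{tJ} and conjugating by P, we get:

e^{tA} =
  [t^2*exp(t)/2 + 2*t*exp(t) + exp(t), -t*exp(t), t^2*exp(t)/2 + 4*t*exp(t)]
  [-t^2*exp(t) - 5*t*exp(t), 2*t*exp(t) + exp(t), -t^2*exp(t) - 9*t*exp(t)]
  [-t^2*exp(t)/2 - 2*t*exp(t), t*exp(t), -t^2*exp(t)/2 - 4*t*exp(t) + exp(t)]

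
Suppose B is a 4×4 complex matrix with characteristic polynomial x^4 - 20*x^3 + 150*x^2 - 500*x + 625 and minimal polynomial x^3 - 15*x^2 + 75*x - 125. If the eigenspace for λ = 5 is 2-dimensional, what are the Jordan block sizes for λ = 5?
Block sizes for λ = 5: [3, 1]

Step 1 — from the characteristic polynomial, algebraic multiplicity of λ = 5 is 4. From dim ker(B − (5)·I) = 2, there are exactly 2 Jordan blocks for λ = 5.
Step 2 — from the minimal polynomial, the factor (x − 5)^3 tells us the largest block for λ = 5 has size 3.
Step 3 — with total size 4, 2 blocks, and largest block 3, the block sizes (in nonincreasing order) are [3, 1].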